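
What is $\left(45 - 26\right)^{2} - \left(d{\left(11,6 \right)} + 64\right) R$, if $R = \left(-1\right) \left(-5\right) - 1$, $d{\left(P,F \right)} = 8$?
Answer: $73$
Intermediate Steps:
$R = 4$ ($R = 5 - 1 = 4$)
$\left(45 - 26\right)^{2} - \left(d{\left(11,6 \right)} + 64\right) R = \left(45 - 26\right)^{2} - \left(8 + 64\right) 4 = 19^{2} - 72 \cdot 4 = 361 - 288 = 73$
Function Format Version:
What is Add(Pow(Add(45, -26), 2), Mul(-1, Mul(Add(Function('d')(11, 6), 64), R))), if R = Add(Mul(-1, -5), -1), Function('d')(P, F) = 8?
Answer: 73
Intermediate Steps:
R = 4 (R = Add(5, -1) = 4)
Add(Pow(Add(45, -26), 2), Mul(-1, Mul(Add(Function('d')(11, 6), 64), R))) = Add(Pow(Add(45, -26), 2), Mul(-1, Mul(Add(8, 64), 4))) = Add(Pow(19, 2), Mul(-1, Mul(72, 4))) = Add(361, Mul(-1, 288)) = Add(361, -288) = 73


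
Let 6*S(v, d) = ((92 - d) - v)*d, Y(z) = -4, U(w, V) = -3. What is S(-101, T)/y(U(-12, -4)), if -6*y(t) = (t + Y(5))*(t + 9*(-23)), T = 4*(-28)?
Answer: 488/21 ≈ 23.238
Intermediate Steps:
T = -112
S(v, d) = d*(92 - d - v)/6 (S(v, d) = (((92 - d) - v)*d)/6 = ((92 - d - v)*d)/6 = (d*(92 - d - v))/6 = d*(92 - d - v)/6)
y(t) = -(-207 + t)*(-4 + t)/6 (y(t) = -(t - 4)*(t + 9*(-23))/6 = -(-4 + t)*(t - 207)/6 = -(-4 + t)*(-207 + t)/6 = -(-207 + t)*(-4 + t)/6)
S(-101, T)/y(U(-12, -4)) = ((⅙)*(-112)*(92 - 1*(-112) - 1*(-101)))/(-138 - ⅙*(-3)² + (211/6)*(-3)) = ((⅙)*(-112)*(92 + 112 + 101))/(-138 - ⅙*9 - 211/2) = ((⅙)*(-112)*305)/(-138 - 3/2 - 211/2) = -17080/3/(-245) = -17080/3*(-1/245) = 488/21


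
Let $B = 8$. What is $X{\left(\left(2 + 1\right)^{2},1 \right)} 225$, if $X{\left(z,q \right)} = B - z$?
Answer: $-225$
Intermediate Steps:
$X{\left(z,q \right)} = 8 - z$
$X{\left(\left(2 + 1\right)^{2},1 \right)} 225 = \left(8 - \left(2 + 1\right)^{2}\right) 225 = \left(8 - 3^{2}\right) 225 = \left(8 - 9\right) 225 = \left(-1\right) 225 = -225$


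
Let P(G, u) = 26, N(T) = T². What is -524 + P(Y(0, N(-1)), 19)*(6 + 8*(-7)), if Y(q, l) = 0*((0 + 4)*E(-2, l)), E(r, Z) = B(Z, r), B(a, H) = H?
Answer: -1824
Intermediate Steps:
E(r, Z) = r
Y(q, l) = 0 (Y(q, l) = 0*((0 + 4)*(-2)) = 0*(4*(-2)) = 0*(-8) = 0)
-524 + P(Y(0, N(-1)), 19)*(6 + 8*(-7)) = -524 + 26*(6 + 8*(-7)) = -524 + 26*(6 - 56) = -524 + 26*(-50) = -524 - 1300 = -1824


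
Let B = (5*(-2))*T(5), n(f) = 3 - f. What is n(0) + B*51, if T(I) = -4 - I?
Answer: 4593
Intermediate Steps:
B = 90 (B = (5*(-2))*(-4 - 1*5) = -10*(-4 - 5) = -10*(-9) = 90)
n(0) + B*51 = (3 - 1*0) + 90*51 = (3 + 0) + 4590 = 3 + 4590 = 4593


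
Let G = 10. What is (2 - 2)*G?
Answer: 0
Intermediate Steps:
(2 - 2)*G = (2 - 2)*10 = 0*10 = 0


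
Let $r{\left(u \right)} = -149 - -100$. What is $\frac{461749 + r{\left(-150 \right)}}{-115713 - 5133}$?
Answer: $- \frac{76950}{20141} \approx -3.8206$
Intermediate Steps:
$r{\left(u \right)} = -49$ ($r{\left(u \right)} = -149 + 100 = -49$)
$\frac{461749 + r{\left(-150 \right)}}{-115713 - 5133} = \frac{461749 - 49}{-115713 - 5133} = \frac{461700}{-120846} = 461700 \left(- \frac{1}{120846}\right) = - \frac{76950}{20141}$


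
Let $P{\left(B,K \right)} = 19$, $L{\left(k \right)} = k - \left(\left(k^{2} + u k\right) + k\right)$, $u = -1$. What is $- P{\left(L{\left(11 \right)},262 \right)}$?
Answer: $-19$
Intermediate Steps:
$L{\left(k \right)} = k - k^{2}$ ($L{\left(k \right)} = k - \left(\left(k^{2} - k\right) + k\right) = k - k^{2}$)
$- P{\left(L{\left(11 \right)},262 \right)} = \left(-1\right) 19 = -19$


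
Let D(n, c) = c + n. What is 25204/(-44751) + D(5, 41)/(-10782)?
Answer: -45634679/80417547 ≈ -0.56747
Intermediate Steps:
25204/(-44751) + D(5, 41)/(-10782) = 25204/(-44751) + (41 + 5)/(-10782) = 25204*(-1/44751) + 46*(-1/10782) = -25204/44751 - 23/5391 = -45634679/80417547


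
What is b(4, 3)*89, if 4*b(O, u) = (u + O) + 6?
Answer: 1157/4 ≈ 289.25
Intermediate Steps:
b(O, u) = 3/2 + O/4 + u/4 (b(O, u) = ((u + O) + 6)/4 = ((O + u) + 6)/4 = (6 + O + u)/4 = 3/2 + O/4 + u/4)
b(4, 3)*89 = (3/2 + (1/4)*4 + (1/4)*3)*89 = (3/2 + 1 + 3/4)*89 = (13/4)*89 = 1157/4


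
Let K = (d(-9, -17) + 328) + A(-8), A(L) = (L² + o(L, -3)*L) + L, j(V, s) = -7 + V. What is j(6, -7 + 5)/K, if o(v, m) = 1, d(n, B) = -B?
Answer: -1/393 ≈ -0.0025445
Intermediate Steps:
A(L) = L² + 2*L (A(L) = (L² + 1*L) + L = (L² + L) + L = (L + L²) + L = L² + 2*L)
K = 393 (K = (-1*(-17) + 328) - 8*(2 - 8) = (17 + 328) - 8*(-6) = 345 + 48 = 393)
j(6, -7 + 5)/K = (-7 + 6)/393 = -1*1/393 = -1/393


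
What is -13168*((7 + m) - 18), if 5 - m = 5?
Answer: 144848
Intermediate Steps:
m = 0 (m = 5 - 1*5 = 5 - 5 = 0)
-13168*((7 + m) - 18) = -13168*((7 + 0) - 18) = -13168*(7 - 18) = -13168*(-11) = 144848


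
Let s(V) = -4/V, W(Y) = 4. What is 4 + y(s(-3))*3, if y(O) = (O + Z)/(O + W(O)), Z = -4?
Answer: 5/2 ≈ 2.5000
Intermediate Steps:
y(O) = (-4 + O)/(4 + O) (y(O) = (O - 4)/(O + 4) = (-4 + O)/(4 + O))
4 + y(s(-3))*3 = 4 + ((-4 - 4/(-3))/(4 - 4/(-3)))*3 = 4 + ((-4 - 4*(-⅓))/(4 - 4*(-⅓)))*3 = 4 + ((-4 + 4/3)/(4 + 4/3))*3 = 4 + (-8/3/(16/3))*3 = 4 + ((3/16)*(-8/3))*3 = 4 - ½*3 = 4 - 3/2 = 5/2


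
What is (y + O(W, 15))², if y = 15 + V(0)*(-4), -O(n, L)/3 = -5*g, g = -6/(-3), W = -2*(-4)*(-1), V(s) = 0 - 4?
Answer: 3721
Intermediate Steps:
V(s) = -4
W = -8 (W = 8*(-1) = -8)
g = 2 (g = -6*(-⅓) = 2)
O(n, L) = 30 (O(n, L) = -(-15)*2 = -3*(-10) = 30)
y = 31 (y = 15 - 4*(-4) = 15 + 16 = 31)
(y + O(W, 15))² = (31 + 30)² = 61² = 3721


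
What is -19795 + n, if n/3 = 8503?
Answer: 5714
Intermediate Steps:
n = 25509 (n = 3*8503 = 25509)
-19795 + n = -19795 + 25509 = 5714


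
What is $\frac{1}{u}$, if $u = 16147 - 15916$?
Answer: $\frac{1}{231} \approx 0.004329$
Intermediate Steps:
$u = 231$
$\frac{1}{u} = \frac{1}{231}$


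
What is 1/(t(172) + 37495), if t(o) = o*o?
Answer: 1/67079 ≈ 1.4908e-5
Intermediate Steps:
t(o) = o²
1/(t(172) + 37495) = 1/(172² + 37495) = 1/(29584 + 37495) = 1/67079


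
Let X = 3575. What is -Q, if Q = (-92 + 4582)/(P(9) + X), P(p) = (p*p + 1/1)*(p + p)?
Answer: -4490/5051 ≈ -0.88893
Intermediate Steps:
P(p) = 2*p*(1 + p**2) (P(p) = (p**2 + 1)*(2*p) = (1 + p**2)*(2*p) = 2*p*(1 + p**2))
Q = 4490/5051 (Q = (-92 + 4582)/(2*9*(1 + 9**2) + 3575) = 4490/(2*9*(1 + 81) + 3575) = 4490/(2*9*82 + 3575) = 4490/(1476 + 3575) = 4490/5051 ≈ 0.88893)
-Q = -1*4490/5051 = -4490/5051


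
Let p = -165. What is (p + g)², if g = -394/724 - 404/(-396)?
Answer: 34765304156521/1284362244 ≈ 27068.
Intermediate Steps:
g = 17059/35838 (g = -394*1/724 - 404*(-1/396) = -197/362 + 101/99 = 17059/35838 ≈ 0.47600)
(p + g)² = (-165 + 17059/35838)² = (-5896211/35838)² = 34765304156521/1284362244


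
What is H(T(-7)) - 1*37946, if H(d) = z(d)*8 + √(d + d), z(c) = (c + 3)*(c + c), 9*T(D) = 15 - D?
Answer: -3056378/81 + 2*√11/3 ≈ -37731.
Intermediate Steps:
T(D) = 5/3 - D/9 (T(D) = (15 - D)/9 = 5/3 - D/9)
z(c) = 2*c*(3 + c) (z(c) = (3 + c)*(2*c) = 2*c*(3 + c))
H(d) = √2*√d + 16*d*(3 + d) (H(d) = (2*d*(3 + d))*8 + √(d + d) = 16*d*(3 + d) + √(2*d) = 16*d*(3 + d) + √2*√d = √2*√d + 16*d*(3 + d))
H(T(-7)) - 1*37946 = (√2*√(5/3 - ⅑*(-7)) + 16*(5/3 - ⅑*(-7))*(3 + (5/3 - ⅑*(-7)))) - 1*37946 = (√2*√(5/3 + 7/9) + 16*(5/3 + 7/9)*(3 + (5/3 + 7/9))) - 37946 = (√2*√(22/9) + 16*(22/9)*(3 + 22/9)) - 37946 = (√2*(√22/3) + 16*(22/9)*(49/9)) - 37946 = (2*√11/3 + 17248/81) - 37946 = (17248/81 + 2*√11/3) - 37946 = -3056378/81 + 2*√11/3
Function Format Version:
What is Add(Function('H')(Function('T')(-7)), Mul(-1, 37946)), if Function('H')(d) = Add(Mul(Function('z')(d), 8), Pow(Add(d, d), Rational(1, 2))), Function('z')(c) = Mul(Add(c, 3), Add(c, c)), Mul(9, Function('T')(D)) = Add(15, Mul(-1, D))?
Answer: Add(Rational(-3056378, 81), Mul(Rational(2, 3), Pow(11, Rational(1, 2)))) ≈ -37731.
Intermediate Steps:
Function('T')(D) = Add(Rational(5, 3), Mul(Rational(-1, 9), D)) (Function('T')(D) = Mul(Rational(1, 9), Add(15, Mul(-1, D))) = Add(Rational(5, 3), Mul(Rational(-1, 9), D)))
Function('z')(c) = Mul(2, c, Add(3, c)) (Function('z')(c) = Mul(Add(3, c), Mul(2, c)) = Mul(2, c, Add(3, c)))
Function('H')(d) = Add(Mul(Pow(2, Rational(1, 2)), Pow(d, Rational(1, 2))), Mul(16, d, Add(3, d))) (Function('H')(d) = Add(Mul(Mul(2, d, Add(3, d)), 8), Pow(Add(d, d), Rational(1, 2))) = Add(Mul(16, d, Add(3, d)), Pow(Mul(2, d), Rational(1, 2))) = Add(Mul(16, d, Add(3, d)), Mul(Pow(2, Rational(1, 2)), Pow(d, Rational(1, 2)))) = Add(Mul(Pow(2, Rational(1, 2)), Pow(d, Rational(1, 2))), Mul(16, d, Add(3, d))))
Add(Function('H')(Function('T')(-7)), Mul(-1, 37946)) = Add(Add(Mul(Pow(2, Rational(1, 2)), Pow(Add(Rational(5, 3), Mul(Rational(-1, 9), -7)), Rational(1, 2))), Mul(16, Add(Rational(5, 3), Mul(Rational(-1, 9), -7)), Add(3, Add(Rational(5, 3), Mul(Rational(-1, 9), -7))))), Mul(-1, 37946)) = Add(Add(Mul(Pow(2, Rational(1, 2)), Pow(Add(Rational(5, 3), Rational(7, 9)), Rational(1, 2))), Mul(16, Add(Rational(5, 3), Rational(7, 9)), Add(3, Add(Rational(5, 3), Rational(7, 9))))), -37946) = Add(Add(Mul(Pow(2, Rational(1, 2)), Pow(Rational(22, 9), Rational(1, 2))), Mul(16, Rational(22, 9), Add(3, Rational(22, 9)))), -37946) = Add(Add(Mul(Pow(2, Rational(1, 2)), Mul(Rational(1, 3), Pow(22, Rational(1, 2)))), Mul(16, Rational(22, 9), Rational(49, 9))), -37946) = Add(Add(Mul(Rational(2, 3), Pow(11, Rational(1, 2))), Rational(17248, 81)), -37946) = Add(Add(Rational(17248, 81), Mul(Rational(2, 3), Pow(11, Rational(1, 2)))), -37946) = Add(Rational(-3056378, 81), Mul(Rational(2, 3), Pow(11, Rational(1, 2))))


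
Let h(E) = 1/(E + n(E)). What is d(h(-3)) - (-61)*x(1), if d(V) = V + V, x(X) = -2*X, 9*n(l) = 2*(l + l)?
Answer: -1592/13 ≈ -122.46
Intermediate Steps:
n(l) = 4*l/9 (n(l) = (2*(l + l))/9 = (2*(2*l))/9 = (4*l)/9 = 4*l/9)
h(E) = 9/(13*E) (h(E) = 1/(E + 4*E/9) = 1/(13*E/9) = 9/(13*E))
d(V) = 2*V
d(h(-3)) - (-61)*x(1) = 2*((9/13)/(-3)) - (-61)*(-2*1) = 2*((9/13)*(-⅓)) - (-61)*(-2) = 2*(-3/13) - 1*122 = -6/13 - 122 = -1592/13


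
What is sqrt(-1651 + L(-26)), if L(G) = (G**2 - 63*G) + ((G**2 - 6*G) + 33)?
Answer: 2*sqrt(382) ≈ 39.090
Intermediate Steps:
L(G) = 33 - 69*G + 2*G**2 (L(G) = (G**2 - 63*G) + (33 + G**2 - 6*G) = 33 - 69*G + 2*G**2)
sqrt(-1651 + L(-26)) = sqrt(-1651 + (33 - 69*(-26) + 2*(-26)**2)) = sqrt(-1651 + (33 + 1794 + 2*676)) = sqrt(-1651 + (33 + 1794 + 1352)) = sqrt(-1651 + 3179) = sqrt(1528) = 2*sqrt(382)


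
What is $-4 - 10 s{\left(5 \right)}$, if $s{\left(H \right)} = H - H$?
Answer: $-4$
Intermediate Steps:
$s{\left(H \right)} = 0$
$-4 - 10 s{\left(5 \right)} = -4 - 0 = -4 + 0 = -4$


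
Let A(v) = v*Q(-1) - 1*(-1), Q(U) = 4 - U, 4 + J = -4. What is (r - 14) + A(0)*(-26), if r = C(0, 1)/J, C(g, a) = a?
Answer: -321/8 ≈ -40.125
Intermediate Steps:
J = -8 (J = -4 - 4 = -8)
r = -1/8 (r = 1/(-8) = 1*(-1/8) = -1/8 ≈ -0.12500)
A(v) = 1 + 5*v (A(v) = v*(4 - 1*(-1)) - 1*(-1) = v*(4 + 1) + 1 = v*5 + 1 = 5*v + 1 = 1 + 5*v)
(r - 14) + A(0)*(-26) = (-1/8 - 14) + (1 + 5*0)*(-26) = -113/8 + (1 + 0)*(-26) = -113/8 + 1*(-26) = -113/8 - 26 = -321/8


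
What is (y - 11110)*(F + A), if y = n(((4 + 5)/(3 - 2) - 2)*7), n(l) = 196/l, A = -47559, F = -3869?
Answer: 571159368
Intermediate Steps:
y = 4 (y = 196/((((4 + 5)/(3 - 2) - 2)*7)) = 196/(((9/1 - 2)*7)) = 196/(((9*1 - 2)*7)) = 196/(((9 - 2)*7)) = 196/((7*7)) = 196/49 = 196*(1/49) = 4)
(y - 11110)*(F + A) = (4 - 11110)*(-3869 - 47559) = -11106*(-51428) = 571159368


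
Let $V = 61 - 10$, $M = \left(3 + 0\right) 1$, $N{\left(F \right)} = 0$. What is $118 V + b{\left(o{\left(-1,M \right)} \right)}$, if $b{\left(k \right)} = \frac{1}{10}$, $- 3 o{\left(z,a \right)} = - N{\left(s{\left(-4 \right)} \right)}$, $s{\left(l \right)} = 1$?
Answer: $\frac{60181}{10} \approx 6018.1$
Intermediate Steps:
$M = 3$ ($M = 3 \cdot 1 = 3$)
$o{\left(z,a \right)} = 0$ ($o{\left(z,a \right)} = - \frac{\left(-1\right) 0}{3} = \left(- \frac{1}{3}\right) 0 = 0$)
$b{\left(k \right)} = \frac{1}{10}$
$V = 51$
$118 V + b{\left(o{\left(-1,M \right)} \right)} = 118 \cdot 51 + \frac{1}{10} = 6018 + \frac{1}{10} = \frac{60181}{10}$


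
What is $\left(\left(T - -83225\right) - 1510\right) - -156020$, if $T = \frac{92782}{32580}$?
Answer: $\frac{3872749541}{16290} \approx 2.3774 \cdot 10^{5}$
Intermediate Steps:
$T = \frac{46391}{16290}$ ($T = 92782 \cdot \frac{1}{32580} = \frac{46391}{16290} \approx 2.8478$)
$\left(\left(T - -83225\right) - 1510\right) - -156020 = \left(\left(\frac{46391}{16290} - -83225\right) - 1510\right) - -156020 = \left(\left(\frac{46391}{16290} + 83225\right) - 1510\right) + 156020 = \left(\frac{1355781641}{16290} - 1510\right) + 156020 = \frac{1331183741}{16290} + 156020 = \frac{3872749541}{16290}$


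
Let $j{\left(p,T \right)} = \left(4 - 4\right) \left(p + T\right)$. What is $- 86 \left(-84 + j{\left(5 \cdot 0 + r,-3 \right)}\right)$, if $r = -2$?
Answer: $7224$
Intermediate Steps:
$j{\left(p,T \right)} = 0$ ($j{\left(p,T \right)} = 0 \left(T + p\right) = 0$)
$- 86 \left(-84 + j{\left(5 \cdot 0 + r,-3 \right)}\right) = - 86 \left(-84 + 0\right) = \left(-86\right) \left(-84\right) = 7224$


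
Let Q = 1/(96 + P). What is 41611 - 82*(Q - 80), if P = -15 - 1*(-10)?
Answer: 4383479/91 ≈ 48170.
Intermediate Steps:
P = -5 (P = -15 + 10 = -5)
Q = 1/91 (Q = 1/(96 - 5) = 1/91 ≈ 0.010989)
41611 - 82*(Q - 80) = 41611 - 82*(1/91 - 80) = 41611 - 82*(-7279/91) = 41611 + 596878/91 = 4383479/91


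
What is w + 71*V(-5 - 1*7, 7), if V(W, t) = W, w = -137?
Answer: -989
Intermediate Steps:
w + 71*V(-5 - 1*7, 7) = -137 + 71*(-5 - 1*7) = -137 + 71*(-5 - 7) = -137 + 71*(-12) = -137 - 852 = -989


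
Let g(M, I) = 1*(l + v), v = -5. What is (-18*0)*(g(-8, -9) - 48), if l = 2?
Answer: 0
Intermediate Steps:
g(M, I) = -3 (g(M, I) = 1*(2 - 5) = 1*(-3) = -3)
(-18*0)*(g(-8, -9) - 48) = (-18*0)*(-3 - 48) = 0*(-51) = 0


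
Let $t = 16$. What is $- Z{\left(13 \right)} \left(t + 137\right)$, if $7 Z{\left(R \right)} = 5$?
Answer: $- \frac{765}{7} \approx -109.29$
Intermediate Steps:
$Z{\left(R \right)} = \frac{5}{7}$ ($Z{\left(R \right)} = \frac{1}{7} \cdot 5 = \frac{5}{7}$)
$- Z{\left(13 \right)} \left(t + 137\right) = - \frac{5 \left(16 + 137\right)}{7} = - \frac{5 \cdot 153}{7} = \left(-1\right) \frac{765}{7} = - \frac{765}{7}$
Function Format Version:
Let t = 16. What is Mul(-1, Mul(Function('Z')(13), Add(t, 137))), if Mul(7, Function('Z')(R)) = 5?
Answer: Rational(-765, 7) ≈ -109.29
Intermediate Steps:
Function('Z')(R) = Rational(5, 7) (Function('Z')(R) = Mul(Rational(1, 7), 5) = Rational(5, 7))
Mul(-1, Mul(Function('Z')(13), Add(t, 137))) = Mul(-1, Mul(Rational(5, 7), Add(16, 137))) = Mul(-1, Mul(Rational(5, 7), 153)) = Mul(-1, Rational(765, 7)) = Rational(-765, 7)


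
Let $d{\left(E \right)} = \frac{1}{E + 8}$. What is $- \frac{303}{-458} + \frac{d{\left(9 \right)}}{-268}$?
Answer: $\frac{690005}{1043324} \approx 0.66135$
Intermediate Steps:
$d{\left(E \right)} = \frac{1}{8 + E}$
$- \frac{303}{-458} + \frac{d{\left(9 \right)}}{-268} = - \frac{303}{-458} + \frac{1}{\left(8 + 9\right) \left(-268\right)} = \left(-303\right) \left(- \frac{1}{458}\right) + \frac{1}{17} \left(- \frac{1}{268}\right) = \frac{303}{458} + \frac{1}{17} \left(- \frac{1}{268}\right) = \frac{303}{458} - \frac{1}{4556} = \frac{690005}{1043324}$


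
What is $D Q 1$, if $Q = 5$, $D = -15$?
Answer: $-75$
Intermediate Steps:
$D Q 1 = \left(-15\right) 5 \cdot 1 = \left(-75\right) 1 = -75$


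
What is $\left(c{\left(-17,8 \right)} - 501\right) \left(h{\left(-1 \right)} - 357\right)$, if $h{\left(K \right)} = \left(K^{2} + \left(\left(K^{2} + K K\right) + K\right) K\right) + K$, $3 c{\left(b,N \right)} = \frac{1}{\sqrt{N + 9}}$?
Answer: $179358 - \frac{358 \sqrt{17}}{51} \approx 1.7933 \cdot 10^{5}$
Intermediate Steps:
$c{\left(b,N \right)} = \frac{1}{3 \sqrt{9 + N}}$ ($c{\left(b,N \right)} = \frac{1}{3 \sqrt{N + 9}} = \frac{1}{3 \sqrt{9 + N}}$)
$h{\left(K \right)} = K + K^{2} + K \left(K + 2 K^{2}\right)$ ($h{\left(K \right)} = \left(K^{2} + \left(\left(K^{2} + K^{2}\right) + K\right) K\right) + K = \left(K^{2} + \left(2 K^{2} + K\right) K\right) + K = \left(K^{2} + \left(K + 2 K^{2}\right) K\right) + K = \left(K^{2} + K \left(K + 2 K^{2}\right)\right) + K = K + K^{2} + K \left(K + 2 K^{2}\right)$)
$\left(c{\left(-17,8 \right)} - 501\right) \left(h{\left(-1 \right)} - 357\right) = \left(\frac{1}{3 \sqrt{9 + 8}} - 501\right) \left(- (1 + 2 \left(-1\right) + 2 \left(-1\right)^{2}) - 357\right) = \left(\frac{1}{3 \sqrt{17}} - 501\right) \left(- (1 - 2 + 2 \cdot 1) - 357\right) = \left(\frac{\frac{1}{17} \sqrt{17}}{3} - 501\right) \left(- (1 - 2 + 2) - 357\right) = \left(\frac{\sqrt{17}}{51} - 501\right) \left(\left(-1\right) 1 - 357\right) = \left(-501 + \frac{\sqrt{17}}{51}\right) \left(-1 - 357\right) = \left(-501 + \frac{\sqrt{17}}{51}\right) \left(-358\right) = 179358 - \frac{358 \sqrt{17}}{51}$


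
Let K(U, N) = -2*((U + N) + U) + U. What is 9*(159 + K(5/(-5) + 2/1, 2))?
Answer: 1368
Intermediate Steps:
K(U, N) = -3*U - 2*N (K(U, N) = -2*((N + U) + U) + U = -2*(N + 2*U) + U = (-4*U - 2*N) + U = -3*U - 2*N)
9*(159 + K(5/(-5) + 2/1, 2)) = 9*(159 + (-3*(5/(-5) + 2/1) - 2*2)) = 9*(159 + (-3*(5*(-⅕) + 2*1) - 4)) = 9*(159 + (-3*(-1 + 2) - 4)) = 9*(159 + (-3*1 - 4)) = 9*(159 + (-3 - 4)) = 9*(159 - 7) = 9*152 = 1368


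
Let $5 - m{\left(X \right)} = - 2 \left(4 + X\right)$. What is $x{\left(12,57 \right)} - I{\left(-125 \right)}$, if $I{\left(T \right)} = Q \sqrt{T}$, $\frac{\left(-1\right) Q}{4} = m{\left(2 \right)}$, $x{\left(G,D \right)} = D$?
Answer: $57 + 340 i \sqrt{5} \approx 57.0 + 760.26 i$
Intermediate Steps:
$m{\left(X \right)} = 13 + 2 X$ ($m{\left(X \right)} = 5 - - 2 \left(4 + X\right) = 5 - \left(-8 - 2 X\right) = 5 + \left(8 + 2 X\right) = 13 + 2 X$)
$Q = -68$ ($Q = - 4 \left(13 + 2 \cdot 2\right) = - 4 \left(13 + 4\right) = \left(-4\right) 17 = -68$)
$I{\left(T \right)} = - 68 \sqrt{T}$
$x{\left(12,57 \right)} - I{\left(-125 \right)} = 57 - - 68 \sqrt{-125} = 57 - - 68 \cdot 5 i \sqrt{5} = 57 - - 340 i \sqrt{5} = 57 + 340 i \sqrt{5}$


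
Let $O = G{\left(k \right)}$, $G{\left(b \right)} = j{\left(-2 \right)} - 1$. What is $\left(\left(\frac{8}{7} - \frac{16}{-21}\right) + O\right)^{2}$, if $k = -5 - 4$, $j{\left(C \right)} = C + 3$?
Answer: $\frac{1600}{441} \approx 3.6281$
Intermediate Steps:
$j{\left(C \right)} = 3 + C$
$k = -9$
$G{\left(b \right)} = 0$ ($G{\left(b \right)} = \left(3 - 2\right) - 1 = 1 - 1 = 0$)
$O = 0$
$\left(\left(\frac{8}{7} - \frac{16}{-21}\right) + O\right)^{2} = \left(\left(\frac{8}{7} - \frac{16}{-21}\right) + 0\right)^{2} = \left(\left(8 \cdot \frac{1}{7} - - \frac{16}{21}\right) + 0\right)^{2} = \left(\left(\frac{8}{7} + \frac{16}{21}\right) + 0\right)^{2} = \left(\frac{40}{21} + 0\right)^{2} = \left(\frac{40}{21}\right)^{2} = \frac{1600}{441}$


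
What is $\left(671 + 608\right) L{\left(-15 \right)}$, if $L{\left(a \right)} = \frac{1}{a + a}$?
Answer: $- \frac{1279}{30} \approx -42.633$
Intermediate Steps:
$L{\left(a \right)} = \frac{1}{2 a}$
$\left(671 + 608\right) L{\left(-15 \right)} = \left(671 + 608\right) \frac{1}{2 \left(-15\right)} = 1279 \cdot \frac{1}{2} \left(- \frac{1}{15}\right) = 1279 \left(- \frac{1}{30}\right) = - \frac{1279}{30}$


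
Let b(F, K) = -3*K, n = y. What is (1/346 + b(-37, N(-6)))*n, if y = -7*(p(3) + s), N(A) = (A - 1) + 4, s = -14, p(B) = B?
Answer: 239855/346 ≈ 693.22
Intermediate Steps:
N(A) = 3 + A (N(A) = (-1 + A) + 4 = 3 + A)
y = 77 (y = -7*(3 - 14) = -7*(-11) = 77)
n = 77
(1/346 + b(-37, N(-6)))*n = (1/346 - 3*(3 - 6))*77 = (1/346 - 3*(-3))*77 = (1/346 + 9)*77 = (3115/346)*77 = 239855/346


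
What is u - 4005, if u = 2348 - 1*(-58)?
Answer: -1599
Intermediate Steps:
u = 2406 (u = 2348 + 58 = 2406)
u - 4005 = 2406 - 4005 = -1599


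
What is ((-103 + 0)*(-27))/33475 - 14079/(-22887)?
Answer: 1731208/2479425 ≈ 0.69823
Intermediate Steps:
((-103 + 0)*(-27))/33475 - 14079/(-22887) = -103*(-27)*(1/33475) - 14079*(-1/22887) = 2781*(1/33475) + 4693/7629 = 27/325 + 4693/7629 = 1731208/2479425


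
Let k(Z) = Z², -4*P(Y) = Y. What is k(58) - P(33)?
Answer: 13489/4 ≈ 3372.3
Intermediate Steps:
P(Y) = -Y/4
k(58) - P(33) = 58² - (-1)*33/4 = 3364 - 1*(-33/4) = 3364 + 33/4 = 13489/4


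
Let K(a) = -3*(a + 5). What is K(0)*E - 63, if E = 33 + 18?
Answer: -828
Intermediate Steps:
K(a) = -15 - 3*a (K(a) = -3*(5 + a) = -15 - 3*a)
E = 51
K(0)*E - 63 = (-15 - 3*0)*51 - 63 = (-15 + 0)*51 - 63 = -15*51 - 63 = -765 - 63 = -828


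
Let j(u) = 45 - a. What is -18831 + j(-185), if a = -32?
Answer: -18754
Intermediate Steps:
j(u) = 77 (j(u) = 45 - 1*(-32) = 45 + 32 = 77)
-18831 + j(-185) = -18831 + 77 = -18754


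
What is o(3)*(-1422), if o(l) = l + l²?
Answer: -17064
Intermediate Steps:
o(3)*(-1422) = (3*(1 + 3))*(-1422) = (3*4)*(-1422) = 12*(-1422) = -17064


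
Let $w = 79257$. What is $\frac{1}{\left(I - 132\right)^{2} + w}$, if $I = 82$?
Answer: $\frac{1}{81757} \approx 1.2231 \cdot 10^{-5}$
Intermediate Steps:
$\frac{1}{\left(I - 132\right)^{2} + w} = \frac{1}{\left(82 - 132\right)^{2} + 79257} = \frac{1}{\left(-50\right)^{2} + 79257} = \frac{1}{2500 + 79257} = \frac{1}{81757}$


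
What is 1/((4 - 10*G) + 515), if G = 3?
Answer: 1/489 ≈ 0.0020450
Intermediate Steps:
1/((4 - 10*G) + 515) = 1/((4 - 10*3) + 515) = 1/((4 - 30) + 515) = 1/(-26 + 515) = 1/489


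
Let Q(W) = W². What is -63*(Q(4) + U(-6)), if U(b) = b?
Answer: -630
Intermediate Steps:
-63*(Q(4) + U(-6)) = -63*(4² - 6) = -63*(16 - 6) = -63*10 = -630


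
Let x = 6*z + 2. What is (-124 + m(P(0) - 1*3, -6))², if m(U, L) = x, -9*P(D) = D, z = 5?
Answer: 8464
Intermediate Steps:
x = 32 (x = 6*5 + 2 = 30 + 2 = 32)
P(D) = -D/9
m(U, L) = 32
(-124 + m(P(0) - 1*3, -6))² = (-124 + 32)² = (-92)² = 8464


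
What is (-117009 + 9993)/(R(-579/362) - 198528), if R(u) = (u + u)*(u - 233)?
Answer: 2337300784/4319593347 ≈ 0.54109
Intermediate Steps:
R(u) = 2*u*(-233 + u) (R(u) = (2*u)*(-233 + u) = 2*u*(-233 + u))
(-117009 + 9993)/(R(-579/362) - 198528) = (-117009 + 9993)/(2*(-579/362)*(-233 - 579/362) - 198528) = -107016/(2*(-579*1/362)*(-233 - 579*1/362) - 198528) = -107016/(2*(-579/362)*(-233 - 579/362) - 198528) = -107016/(2*(-579/362)*(-84925/362) - 198528) = -107016/(49171575/65522 - 198528) = -107016/(-12958780041/65522) = -107016*(-65522/12958780041) = 2337300784/4319593347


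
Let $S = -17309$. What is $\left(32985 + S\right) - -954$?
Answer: $16630$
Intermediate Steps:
$\left(32985 + S\right) - -954 = \left(32985 - 17309\right) - -954 = 15676 + 954 = 16630$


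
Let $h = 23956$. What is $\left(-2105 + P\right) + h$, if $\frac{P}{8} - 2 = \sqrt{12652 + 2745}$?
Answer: $21867 + 8 \sqrt{15397} \approx 22860.0$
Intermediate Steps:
$P = 16 + 8 \sqrt{15397}$ ($P = 16 + 8 \sqrt{12652 + 2745} = 16 + 8 \sqrt{15397} \approx 1008.7$)
$\left(-2105 + P\right) + h = \left(-2105 + \left(16 + 8 \sqrt{15397}\right)\right) + 23956 = \left(-2089 + 8 \sqrt{15397}\right) + 23956 = 21867 + 8 \sqrt{15397}$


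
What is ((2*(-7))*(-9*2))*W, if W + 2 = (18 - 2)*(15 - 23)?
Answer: -32760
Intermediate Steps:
W = -130 (W = -2 + (18 - 2)*(15 - 23) = -2 + 16*(-8) = -2 - 128 = -130)
((2*(-7))*(-9*2))*W = ((2*(-7))*(-9*2))*(-130) = -14*(-18)*(-130) = 252*(-130) = -32760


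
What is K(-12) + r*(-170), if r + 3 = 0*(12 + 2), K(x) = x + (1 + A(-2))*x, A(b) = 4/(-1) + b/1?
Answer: 558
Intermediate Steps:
A(b) = -4 + b (A(b) = 4*(-1) + b*1 = -4 + b)
K(x) = -4*x (K(x) = x + (1 + (-4 - 2))*x = x + (1 - 6)*x = x - 5*x = -4*x)
r = -3 (r = -3 + 0*(12 + 2) = -3 + 0*14 = -3 + 0 = -3)
K(-12) + r*(-170) = -4*(-12) - 3*(-170) = 48 + 510 = 558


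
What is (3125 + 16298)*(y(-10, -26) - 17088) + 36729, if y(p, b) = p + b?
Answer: -332562723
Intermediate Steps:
y(p, b) = b + p
(3125 + 16298)*(y(-10, -26) - 17088) + 36729 = (3125 + 16298)*((-26 - 10) - 17088) + 36729 = 19423*(-36 - 17088) + 36729 = 19423*(-17124) + 36729 = -332599452 + 36729 = -332562723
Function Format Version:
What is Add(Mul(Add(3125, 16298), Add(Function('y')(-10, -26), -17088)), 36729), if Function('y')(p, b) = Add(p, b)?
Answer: -332562723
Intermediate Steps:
Function('y')(p, b) = Add(b, p)
Add(Mul(Add(3125, 16298), Add(Function('y')(-10, -26), -17088)), 36729) = Add(Mul(Add(3125, 16298), Add(Add(-26, -10), -17088)), 36729) = Add(Mul(19423, Add(-36, -17088)), 36729) = Add(Mul(19423, -17124), 36729) = Add(-332599452, 36729) = -332562723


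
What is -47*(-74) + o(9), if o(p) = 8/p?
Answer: 31310/9 ≈ 3478.9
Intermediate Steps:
-47*(-74) + o(9) = -47*(-74) + 8/9 = 3478 + 8*(⅑) = 3478 + 8/9 = 31310/9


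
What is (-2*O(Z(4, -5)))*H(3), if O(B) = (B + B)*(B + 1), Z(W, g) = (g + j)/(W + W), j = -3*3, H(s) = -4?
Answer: 21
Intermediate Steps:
j = -9
Z(W, g) = (-9 + g)/(2*W) (Z(W, g) = (g - 9)/(W + W) = (-9 + g)/((2*W)) = (-9 + g)*(1/(2*W)) = (-9 + g)/(2*W))
O(B) = 2*B*(1 + B) (O(B) = (2*B)*(1 + B) = 2*B*(1 + B))
(-2*O(Z(4, -5)))*H(3) = -4*(½)*(-9 - 5)/4*(1 + (½)*(-9 - 5)/4)*(-4) = -4*(½)*(¼)*(-14)*(1 + (½)*(¼)*(-14))*(-4) = -4*(-7)*(1 - 7/4)/4*(-4) = -4*(-7)*(-3)/(4*4)*(-4) = -2*21/8*(-4) = -21/4*(-4) = 21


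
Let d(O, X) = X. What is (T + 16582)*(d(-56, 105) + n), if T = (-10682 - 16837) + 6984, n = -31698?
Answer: 124887129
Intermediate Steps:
T = -20535 (T = -27519 + 6984 = -20535)
(T + 16582)*(d(-56, 105) + n) = (-20535 + 16582)*(105 - 31698) = -3953*(-31593) = 124887129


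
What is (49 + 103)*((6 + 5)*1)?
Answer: 1672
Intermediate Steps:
(49 + 103)*((6 + 5)*1) = 152*(11*1) = 152*11 = 1672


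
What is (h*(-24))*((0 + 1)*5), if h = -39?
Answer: 4680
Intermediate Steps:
(h*(-24))*((0 + 1)*5) = (-39*(-24))*((0 + 1)*5) = 936*(1*5) = 936*5 = 4680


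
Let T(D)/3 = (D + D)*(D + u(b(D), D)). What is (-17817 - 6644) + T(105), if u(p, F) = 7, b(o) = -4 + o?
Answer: 46099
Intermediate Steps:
T(D) = 6*D*(7 + D) (T(D) = 3*((D + D)*(D + 7)) = 3*((2*D)*(7 + D)) = 3*(2*D*(7 + D)) = 6*D*(7 + D))
(-17817 - 6644) + T(105) = (-17817 - 6644) + 6*105*(7 + 105) = -24461 + 6*105*112 = -24461 + 70560 = 46099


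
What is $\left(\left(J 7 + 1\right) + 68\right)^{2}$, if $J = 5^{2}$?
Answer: $59536$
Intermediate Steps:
$J = 25$
$\left(\left(J 7 + 1\right) + 68\right)^{2} = \left(\left(25 \cdot 7 + 1\right) + 68\right)^{2} = \left(\left(175 + 1\right) + 68\right)^{2} = \left(176 + 68\right)^{2} = 244^{2} = 59536$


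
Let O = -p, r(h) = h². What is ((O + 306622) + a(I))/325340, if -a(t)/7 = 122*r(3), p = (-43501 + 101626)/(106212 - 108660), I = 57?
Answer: 243951151/265477440 ≈ 0.91891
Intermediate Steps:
p = -19375/816 (p = 58125/(-2448) = 58125*(-1/2448) = -19375/816 ≈ -23.744)
a(t) = -7686 (a(t) = -854*3² = -854*9 = -7*1098 = -7686)
O = 19375/816 (O = -1*(-19375/816) = 19375/816 ≈ 23.744)
((O + 306622) + a(I))/325340 = ((19375/816 + 306622) - 7686)/325340 = (250222927/816 - 7686)*(1/325340) = (243951151/816)*(1/325340) = 243951151/265477440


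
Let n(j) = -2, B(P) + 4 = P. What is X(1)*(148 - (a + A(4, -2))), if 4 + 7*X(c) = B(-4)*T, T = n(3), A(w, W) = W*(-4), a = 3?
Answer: 1644/7 ≈ 234.86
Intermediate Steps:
A(w, W) = -4*W
B(P) = -4 + P
T = -2
X(c) = 12/7 (X(c) = -4/7 + ((-4 - 4)*(-2))/7 = -4/7 + (-8*(-2))/7 = -4/7 + (⅐)*16 = -4/7 + 16/7 = 12/7)
X(1)*(148 - (a + A(4, -2))) = 12*(148 - (3 - 4*(-2)))/7 = 12*(148 - (3 + 8))/7 = 12*(148 - 1*11)/7 = 12*(148 - 11)/7 = (12/7)*137 = 1644/7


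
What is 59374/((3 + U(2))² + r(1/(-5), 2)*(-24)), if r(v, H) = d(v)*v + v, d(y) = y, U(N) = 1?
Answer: 742175/248 ≈ 2992.6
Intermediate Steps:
r(v, H) = v + v² (r(v, H) = v*v + v = v² + v = v + v²)
59374/((3 + U(2))² + r(1/(-5), 2)*(-24)) = 59374/((3 + 1)² + ((1 + 1/(-5))/(-5))*(-24)) = 59374/(4² - (1 - ⅕)/5*(-24)) = 59374/(16 - ⅕*⅘*(-24)) = 59374/(16 - 4/25*(-24)) = 59374/(16 + 96/25) = 59374/(496/25) = 59374*(25/496) = 742175/248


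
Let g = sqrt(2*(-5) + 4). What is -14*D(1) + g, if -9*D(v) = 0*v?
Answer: I*sqrt(6) ≈ 2.4495*I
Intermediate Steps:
D(v) = 0 (D(v) = -0*v = -1/9*0 = 0)
g = I*sqrt(6) (g = sqrt(-10 + 4) = sqrt(-6) = I*sqrt(6) ≈ 2.4495*I)
-14*D(1) + g = -14*0 + I*sqrt(6) = 0 + I*sqrt(6) = I*sqrt(6)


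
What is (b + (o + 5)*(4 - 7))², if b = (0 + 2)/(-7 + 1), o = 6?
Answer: 10000/9 ≈ 1111.1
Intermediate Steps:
b = -⅓ (b = 2/(-6) = 2*(-⅙) = -⅓ ≈ -0.33333)
(b + (o + 5)*(4 - 7))² = (-⅓ + (6 + 5)*(4 - 7))² = (-⅓ + 11*(-3))² = (-⅓ - 33)² = (-100/3)² = 10000/9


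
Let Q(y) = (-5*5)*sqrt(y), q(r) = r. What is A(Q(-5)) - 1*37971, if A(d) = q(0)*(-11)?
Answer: -37971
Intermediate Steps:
Q(y) = -25*sqrt(y)
A(d) = 0 (A(d) = 0*(-11) = 0)
A(Q(-5)) - 1*37971 = 0 - 1*37971 = 0 - 37971 = -37971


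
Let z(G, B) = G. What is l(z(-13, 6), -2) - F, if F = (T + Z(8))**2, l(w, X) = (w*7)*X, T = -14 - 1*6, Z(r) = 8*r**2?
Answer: -241882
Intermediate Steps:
T = -20 (T = -14 - 6 = -20)
l(w, X) = 7*X*w (l(w, X) = (7*w)*X = 7*X*w)
F = 242064 (F = (-20 + 8*8**2)**2 = (-20 + 8*64)**2 = (-20 + 512)**2 = 492**2 = 242064)
l(z(-13, 6), -2) - F = 7*(-2)*(-13) - 1*242064 = 182 - 242064 = -241882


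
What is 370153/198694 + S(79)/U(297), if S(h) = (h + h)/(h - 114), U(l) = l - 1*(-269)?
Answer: 3650668639/1968064070 ≈ 1.8550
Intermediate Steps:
U(l) = 269 + l (U(l) = l + 269 = 269 + l)
S(h) = 2*h/(-114 + h) (S(h) = (2*h)/(-114 + h) = 2*h/(-114 + h))
370153/198694 + S(79)/U(297) = 370153/198694 + (2*79/(-114 + 79))/(269 + 297) = 370153*(1/198694) + (2*79/(-35))/566 = 370153/198694 + (2*79*(-1/35))*(1/566) = 370153/198694 - 158/35*1/566 = 370153/198694 - 79/9905 = 3650668639/1968064070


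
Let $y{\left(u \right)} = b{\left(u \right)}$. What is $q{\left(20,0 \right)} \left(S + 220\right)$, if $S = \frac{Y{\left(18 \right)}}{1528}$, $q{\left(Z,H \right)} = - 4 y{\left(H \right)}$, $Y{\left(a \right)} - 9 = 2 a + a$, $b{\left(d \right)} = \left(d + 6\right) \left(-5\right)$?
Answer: $\frac{5043345}{191} \approx 26405.0$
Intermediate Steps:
$b{\left(d \right)} = -30 - 5 d$ ($b{\left(d \right)} = \left(6 + d\right) \left(-5\right) = -30 - 5 d$)
$y{\left(u \right)} = -30 - 5 u$
$Y{\left(a \right)} = 9 + 3 a$ ($Y{\left(a \right)} = 9 + \left(2 a + a\right) = 9 + 3 a$)
$q{\left(Z,H \right)} = 120 + 20 H$ ($q{\left(Z,H \right)} = - 4 \left(-30 - 5 H\right) = 120 + 20 H$)
$S = \frac{63}{1528}$ ($S = \frac{9 + 3 \cdot 18}{1528} = \left(9 + 54\right) \frac{1}{1528} = 63 \cdot \frac{1}{1528} = \frac{63}{1528} \approx 0.04123$)
$q{\left(20,0 \right)} \left(S + 220\right) = \left(120 + 20 \cdot 0\right) \left(\frac{63}{1528} + 220\right) = \left(120 + 0\right) \frac{336223}{1528} = 120 \cdot \frac{336223}{1528} = \frac{5043345}{191}$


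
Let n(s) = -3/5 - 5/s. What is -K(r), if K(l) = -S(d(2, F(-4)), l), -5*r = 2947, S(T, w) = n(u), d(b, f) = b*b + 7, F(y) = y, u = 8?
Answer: -49/40 ≈ -1.2250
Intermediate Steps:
n(s) = -⅗ - 5/s (n(s) = -3*⅕ - 5/s = -⅗ - 5/s)
d(b, f) = 7 + b² (d(b, f) = b² + 7 = 7 + b²)
S(T, w) = -49/40 (S(T, w) = -⅗ - 5/8 = -49/40)
r = -2947/5 (r = -⅕*2947 = -2947/5 ≈ -589.40)
K(l) = 49/40 (K(l) = -1*(-49/40) = 49/40)
-K(r) = -1*49/40 = -49/40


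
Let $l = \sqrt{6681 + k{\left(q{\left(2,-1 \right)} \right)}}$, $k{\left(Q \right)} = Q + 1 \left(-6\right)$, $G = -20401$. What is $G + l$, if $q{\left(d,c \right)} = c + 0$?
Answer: $-20401 + \sqrt{6674} \approx -20319.0$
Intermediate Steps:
$q{\left(d,c \right)} = c$
$k{\left(Q \right)} = -6 + Q$ ($k{\left(Q \right)} = Q - 6 = -6 + Q$)
$l = \sqrt{6674}$ ($l = \sqrt{6681 - 7} = \sqrt{6674} \approx 81.695$)
$G + l = -20401 + \sqrt{6674}$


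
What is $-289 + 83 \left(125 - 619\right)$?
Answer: $-41291$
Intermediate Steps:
$-289 + 83 \left(125 - 619\right) = -289 + 83 \left(-494\right) = -289 - 41002 = -41291$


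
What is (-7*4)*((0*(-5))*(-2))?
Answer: 0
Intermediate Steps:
(-7*4)*((0*(-5))*(-2)) = -0*(-2) = -28*0 = 0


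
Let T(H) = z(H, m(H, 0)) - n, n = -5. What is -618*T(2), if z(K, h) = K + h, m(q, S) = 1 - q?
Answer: -3708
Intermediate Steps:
T(H) = 6 (T(H) = (H + (1 - H)) - 1*(-5) = 1 + 5 = 6)
-618*T(2) = -618*6 = -3708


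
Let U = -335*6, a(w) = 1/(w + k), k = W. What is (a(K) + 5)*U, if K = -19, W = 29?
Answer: -10251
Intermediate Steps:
k = 29
a(w) = 1/(29 + w) (a(w) = 1/(w + 29) = 1/(29 + w))
U = -2010
(a(K) + 5)*U = (1/(29 - 19) + 5)*(-2010) = (1/10 + 5)*(-2010) = (51/10)*(-2010) = -10251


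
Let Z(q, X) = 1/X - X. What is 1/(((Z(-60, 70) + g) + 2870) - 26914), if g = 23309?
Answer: -70/56349 ≈ -0.0012423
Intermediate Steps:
1/(((Z(-60, 70) + g) + 2870) - 26914) = 1/((((1/70 - 1*70) + 23309) + 2870) - 26914) = 1/((((1/70 - 70) + 23309) + 2870) - 26914) = 1/(((-4899/70 + 23309) + 2870) - 26914) = 1/((1626731/70 + 2870) - 26914) = 1/(1827631/70 - 26914) = 1/(-56349/70) = -70/56349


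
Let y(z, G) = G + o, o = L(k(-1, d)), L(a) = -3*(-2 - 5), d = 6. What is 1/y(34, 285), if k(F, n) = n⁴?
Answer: 1/306 ≈ 0.0032680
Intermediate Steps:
L(a) = 21 (L(a) = -3*(-7) = 21)
o = 21
y(z, G) = 21 + G (y(z, G) = G + 21 = 21 + G)
1/y(34, 285) = 1/(21 + 285) = 1/306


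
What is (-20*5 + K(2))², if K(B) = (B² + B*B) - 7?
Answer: 9801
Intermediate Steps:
K(B) = -7 + 2*B² (K(B) = (B² + B²) - 7 = 2*B² - 7 = -7 + 2*B²)
(-20*5 + K(2))² = (-20*5 + (-7 + 2*2²))² = (-100 + (-7 + 2*4))² = (-100 + (-7 + 8))² = (-100 + 1)² = (-99)² = 9801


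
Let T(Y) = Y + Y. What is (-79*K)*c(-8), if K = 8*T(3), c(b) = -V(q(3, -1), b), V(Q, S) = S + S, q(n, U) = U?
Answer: -60672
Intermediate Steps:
V(Q, S) = 2*S
T(Y) = 2*Y
c(b) = -2*b
K = 48 (K = 8*(2*3) = 8*6 = 48)
(-79*K)*c(-8) = (-79*48)*(-2*(-8)) = -3792*16 = -60672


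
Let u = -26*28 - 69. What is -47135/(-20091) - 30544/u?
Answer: 651226099/16012527 ≈ 40.670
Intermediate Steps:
u = -797 (u = -728 - 69 = -797)
-47135/(-20091) - 30544/u = -47135/(-20091) - 30544/(-797) = -47135*(-1/20091) - 30544*(-1/797) = 47135/20091 + 30544/797 = 651226099/16012527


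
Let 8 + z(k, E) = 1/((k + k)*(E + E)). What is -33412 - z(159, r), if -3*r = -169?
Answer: -1196798513/35828 ≈ -33404.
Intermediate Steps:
r = 169/3 (r = -⅓*(-169) = 169/3 ≈ 56.333)
z(k, E) = -8 + 1/(4*E*k) (z(k, E) = -8 + 1/((k + k)*(E + E)) = -8 + 1/((2*k)*(2*E)) = -8 + 1/(4*E*k))
-33412 - z(159, r) = -33412 - (-8 + (¼)/((169/3)*159)) = -33412 - (-8 + (¼)*(3/169)*(1/159)) = -33412 - (-8 + 1/35828) = -33412 - 1*(-286623/35828) = -33412 + 286623/35828 = -1196798513/35828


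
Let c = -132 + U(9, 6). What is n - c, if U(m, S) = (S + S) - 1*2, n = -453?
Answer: -331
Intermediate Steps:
U(m, S) = -2 + 2*S (U(m, S) = 2*S - 2 = -2 + 2*S)
c = -122 (c = -132 + (-2 + 2*6) = -132 + (-2 + 12) = -132 + 10 = -122)
n - c = -453 - 1*(-122) = -453 + 122 = -331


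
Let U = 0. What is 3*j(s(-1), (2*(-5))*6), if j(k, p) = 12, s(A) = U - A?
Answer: 36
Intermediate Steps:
s(A) = -A (s(A) = 0 - A = -A)
3*j(s(-1), (2*(-5))*6) = 3*12 = 36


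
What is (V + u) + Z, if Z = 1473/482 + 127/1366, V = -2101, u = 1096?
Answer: -164907682/164603 ≈ -1001.9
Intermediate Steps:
Z = 518333/164603 (Z = 1473*(1/482) + 127*(1/1366) = 1473/482 + 127/1366 = 518333/164603 ≈ 3.1490)
(V + u) + Z = (-2101 + 1096) + 518333/164603 = -1005 + 518333/164603 = -164907682/164603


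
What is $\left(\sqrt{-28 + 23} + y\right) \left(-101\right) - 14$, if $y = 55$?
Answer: $-5569 - 101 i \sqrt{5} \approx -5569.0 - 225.84 i$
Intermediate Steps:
$\left(\sqrt{-28 + 23} + y\right) \left(-101\right) - 14 = \left(\sqrt{-28 + 23} + 55\right) \left(-101\right) - 14 = \left(\sqrt{-5} + 55\right) \left(-101\right) - 14 = \left(i \sqrt{5} + 55\right) \left(-101\right) - 14 = \left(55 + i \sqrt{5}\right) \left(-101\right) - 14 = \left(-5555 - 101 i \sqrt{5}\right) - 14 = -5569 - 101 i \sqrt{5}$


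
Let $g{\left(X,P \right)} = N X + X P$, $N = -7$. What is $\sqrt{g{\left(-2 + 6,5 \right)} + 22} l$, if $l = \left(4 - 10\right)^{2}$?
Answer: $36 \sqrt{14} \approx 134.7$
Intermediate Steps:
$g{\left(X,P \right)} = - 7 X + P X$ ($g{\left(X,P \right)} = - 7 X + X P = - 7 X + P X$)
$l = 36$ ($l = \left(-6\right)^{2} = 36$)
$\sqrt{g{\left(-2 + 6,5 \right)} + 22} l = \sqrt{\left(-2 + 6\right) \left(-7 + 5\right) + 22} \cdot 36 = \sqrt{4 \left(-2\right) + 22} \cdot 36 = \sqrt{-8 + 22} \cdot 36 = \sqrt{14} \cdot 36 = 36 \sqrt{14}$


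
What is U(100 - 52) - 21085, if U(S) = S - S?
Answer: -21085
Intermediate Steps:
U(S) = 0
U(100 - 52) - 21085 = 0 - 21085 = -21085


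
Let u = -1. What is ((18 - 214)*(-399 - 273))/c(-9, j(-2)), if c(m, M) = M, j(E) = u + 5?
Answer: 32928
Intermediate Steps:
j(E) = 4 (j(E) = -1 + 5 = 4)
((18 - 214)*(-399 - 273))/c(-9, j(-2)) = ((18 - 214)*(-399 - 273))/4 = -196*(-672)*(1/4) = 131712*(1/4) = 32928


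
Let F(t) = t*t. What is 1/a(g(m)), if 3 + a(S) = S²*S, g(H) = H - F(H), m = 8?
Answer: -1/175619 ≈ -5.6941e-6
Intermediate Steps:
F(t) = t²
g(H) = H - H²
a(S) = -3 + S³ (a(S) = -3 + S²*S = -3 + S³)
1/a(g(m)) = 1/(-3 + (8*(1 - 1*8))³) = 1/(-3 + (8*(1 - 8))³) = 1/(-3 + (8*(-7))³) = 1/(-3 + (-56)³) = 1/(-3 - 175616) = 1/(-175619) = -1/175619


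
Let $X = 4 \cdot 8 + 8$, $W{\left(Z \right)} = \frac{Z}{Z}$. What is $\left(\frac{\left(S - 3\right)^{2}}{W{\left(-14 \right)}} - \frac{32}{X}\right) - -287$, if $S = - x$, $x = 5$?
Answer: $\frac{1751}{5} \approx 350.2$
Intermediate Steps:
$W{\left(Z \right)} = 1$
$S = -5$ ($S = \left(-1\right) 5 = -5$)
$X = 40$ ($X = 32 + 8 = 40$)
$\left(\frac{\left(S - 3\right)^{2}}{W{\left(-14 \right)}} - \frac{32}{X}\right) - -287 = \left(\frac{\left(-5 - 3\right)^{2}}{1} - \frac{32}{40}\right) - -287 = \left(\left(-8\right)^{2} \cdot 1 - \frac{4}{5}\right) + 287 = \left(64 \cdot 1 - \frac{4}{5}\right) + 287 = \left(64 - \frac{4}{5}\right) + 287 = \frac{316}{5} + 287 = \frac{1751}{5}$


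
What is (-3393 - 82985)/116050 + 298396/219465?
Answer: 1567190803/2546891325 ≈ 0.61533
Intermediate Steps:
(-3393 - 82985)/116050 + 298396/219465 = -86378*1/116050 + 298396*(1/219465) = -43189/58025 + 298396/219465 = 1567190803/2546891325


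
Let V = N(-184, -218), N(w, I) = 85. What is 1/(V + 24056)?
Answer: 1/24141 ≈ 4.1423e-5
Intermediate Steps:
V = 85
1/(V + 24056) = 1/(85 + 24056) = 1/24141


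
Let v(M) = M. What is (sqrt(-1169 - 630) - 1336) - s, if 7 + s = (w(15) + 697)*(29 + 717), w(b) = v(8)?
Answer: -527259 + I*sqrt(1799) ≈ -5.2726e+5 + 42.415*I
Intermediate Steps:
w(b) = 8
s = 525923 (s = -7 + (8 + 697)*(29 + 717) = -7 + 705*746 = -7 + 525930 = 525923)
(sqrt(-1169 - 630) - 1336) - s = (sqrt(-1169 - 630) - 1336) - 1*525923 = (sqrt(-1799) - 1336) - 525923 = (I*sqrt(1799) - 1336) - 525923 = (-1336 + I*sqrt(1799)) - 525923 = -527259 + I*sqrt(1799)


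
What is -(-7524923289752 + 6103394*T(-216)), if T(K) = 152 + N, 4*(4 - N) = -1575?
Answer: 15043135897801/2 ≈ 7.5216e+12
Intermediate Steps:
N = 1591/4 (N = 4 - 1/4*(-1575) = 4 + 1575/4 = 1591/4 ≈ 397.75)
T(K) = 2199/4 (T(K) = 152 + 1591/4 = 2199/4)
-(-7524923289752 + 6103394*T(-216)) = -6103394/(1/(-1232908 + 2199/4)) = -6103394/(1/(-4929433/4)) = -6103394/(-4/4929433) = -6103394*(-4929433/4) = 15043135897801/2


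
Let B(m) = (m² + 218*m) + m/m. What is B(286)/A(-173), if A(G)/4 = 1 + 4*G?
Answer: -144145/2764 ≈ -52.151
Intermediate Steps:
B(m) = 1 + m² + 218*m (B(m) = (m² + 218*m) + 1 = 1 + m² + 218*m)
A(G) = 4 + 16*G (A(G) = 4*(1 + 4*G) = 4 + 16*G)
B(286)/A(-173) = (1 + 286² + 218*286)/(4 + 16*(-173)) = (1 + 81796 + 62348)/(4 - 2768) = 144145/(-2764) = 144145*(-1/2764) = -144145/2764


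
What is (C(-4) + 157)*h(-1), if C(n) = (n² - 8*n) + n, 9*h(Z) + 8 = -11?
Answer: -1273/3 ≈ -424.33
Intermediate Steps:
h(Z) = -19/9 (h(Z) = -8/9 + (⅑)*(-11) = -8/9 - 11/9 = -19/9)
C(n) = n² - 7*n
(C(-4) + 157)*h(-1) = (-4*(-7 - 4) + 157)*(-19/9) = (-4*(-11) + 157)*(-19/9) = (44 + 157)*(-19/9) = 201*(-19/9) = -1273/3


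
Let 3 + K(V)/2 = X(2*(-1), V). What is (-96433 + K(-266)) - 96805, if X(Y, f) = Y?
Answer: -193248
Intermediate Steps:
K(V) = -10 (K(V) = -6 + 2*(2*(-1)) = -6 + 2*(-2) = -6 - 4 = -10)
(-96433 + K(-266)) - 96805 = (-96433 - 10) - 96805 = -96443 - 96805 = -193248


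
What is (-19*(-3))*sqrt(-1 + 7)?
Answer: 57*sqrt(6) ≈ 139.62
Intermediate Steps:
(-19*(-3))*sqrt(-1 + 7) = 57*sqrt(6)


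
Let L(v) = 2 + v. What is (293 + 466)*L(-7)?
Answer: -3795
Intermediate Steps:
(293 + 466)*L(-7) = (293 + 466)*(2 - 7) = 759*(-5) = -3795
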